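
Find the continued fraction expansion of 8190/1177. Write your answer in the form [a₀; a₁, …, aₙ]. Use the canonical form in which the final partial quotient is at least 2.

⌊8190/1177⌋ = 6, remainder 1128
⌊1177/1128⌋ = 1, remainder 49
⌊1128/49⌋ = 23, remainder 1
⌊49/1⌋ = 49, remainder 0

[6; 1, 23, 49]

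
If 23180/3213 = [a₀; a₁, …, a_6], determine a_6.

Run the Euclidean algorithm, recording each quotient:
⌊23180/3213⌋ = 7, remainder 689
⌊3213/689⌋ = 4, remainder 457
⌊689/457⌋ = 1, remainder 232
⌊457/232⌋ = 1, remainder 225
⌊232/225⌋ = 1, remainder 7
⌊225/7⌋ = 32, remainder 1
⌊7/1⌋ = 7, remainder 0

7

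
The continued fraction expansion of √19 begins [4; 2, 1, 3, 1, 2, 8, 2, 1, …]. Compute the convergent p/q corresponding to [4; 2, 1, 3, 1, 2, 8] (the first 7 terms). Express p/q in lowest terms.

a_0 = 4: 4/1
a_1 = 2: 9/2
a_2 = 1: 13/3
a_3 = 3: 48/11
a_4 = 1: 61/14
a_5 = 2: 170/39
a_6 = 8: 1421/326

1421/326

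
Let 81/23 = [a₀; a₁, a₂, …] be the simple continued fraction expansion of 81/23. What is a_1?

81 ÷ 23 → quotient 3, remainder 12
23 ÷ 12 → quotient 1, remainder 11

1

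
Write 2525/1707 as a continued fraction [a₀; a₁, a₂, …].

[1; 2, 11, 1, 1, 11, 3]

Apply division with remainder until the remainder is 0:
2525 ÷ 1707 → quotient 1, remainder 818
1707 ÷ 818 → quotient 2, remainder 71
818 ÷ 71 → quotient 11, remainder 37
71 ÷ 37 → quotient 1, remainder 34
37 ÷ 34 → quotient 1, remainder 3
34 ÷ 3 → quotient 11, remainder 1
3 ÷ 1 → quotient 3, remainder 0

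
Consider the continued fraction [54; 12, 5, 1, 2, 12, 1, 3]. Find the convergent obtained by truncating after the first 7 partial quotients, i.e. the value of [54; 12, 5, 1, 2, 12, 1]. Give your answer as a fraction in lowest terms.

149483/2764

Compute successive convergents:
a_0 = 54: 54/1
a_1 = 12: 649/12
a_2 = 5: 3299/61
a_3 = 1: 3948/73
a_4 = 2: 11195/207
a_5 = 12: 138288/2557
a_6 = 1: 149483/2764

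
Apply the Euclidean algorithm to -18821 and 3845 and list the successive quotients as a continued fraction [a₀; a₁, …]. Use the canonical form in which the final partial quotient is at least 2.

[-5; 9, 1, 1, 13, 1, 13]

⌊-18821/3845⌋ = -5, remainder 404
⌊3845/404⌋ = 9, remainder 209
⌊404/209⌋ = 1, remainder 195
⌊209/195⌋ = 1, remainder 14
⌊195/14⌋ = 13, remainder 13
⌊14/13⌋ = 1, remainder 1
⌊13/1⌋ = 13, remainder 0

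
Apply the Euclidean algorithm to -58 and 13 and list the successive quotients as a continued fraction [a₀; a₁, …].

-58 = -5·13 + 7, so a_0 = -5
13 = 1·7 + 6, so a_1 = 1
7 = 1·6 + 1, so a_2 = 1
6 = 6·1 + 0, so a_3 = 6

[-5; 1, 1, 6]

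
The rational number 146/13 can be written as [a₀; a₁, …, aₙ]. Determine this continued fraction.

146 ÷ 13 → quotient 11, remainder 3
13 ÷ 3 → quotient 4, remainder 1
3 ÷ 1 → quotient 3, remainder 0

[11; 4, 3]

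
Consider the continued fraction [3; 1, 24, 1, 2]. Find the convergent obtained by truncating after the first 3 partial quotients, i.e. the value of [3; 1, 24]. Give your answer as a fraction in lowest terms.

99/25

Start with 24.
1 + 1/(24/1) = 1 + 1/24 = 25/24
3 + 1/(25/24) = 3 + 24/25 = 99/25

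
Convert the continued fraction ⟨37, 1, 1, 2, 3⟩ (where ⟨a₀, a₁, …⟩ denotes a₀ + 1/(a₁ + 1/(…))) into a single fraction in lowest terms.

639/17

Build up convergents one term at a time:
a_0 = 37: 37/1
a_1 = 1: 38/1
a_2 = 1: 75/2
a_3 = 2: 188/5
a_4 = 3: 639/17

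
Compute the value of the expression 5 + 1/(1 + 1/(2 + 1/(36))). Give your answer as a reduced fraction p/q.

Start with 36.
2 + 1/(36/1) = 2 + 1/36 = 73/36
1 + 1/(73/36) = 1 + 36/73 = 109/73
5 + 1/(109/73) = 5 + 73/109 = 618/109

618/109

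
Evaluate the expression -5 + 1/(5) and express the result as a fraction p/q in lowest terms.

Collapse the nested fraction from the inside out:
Start with 5.
-5 + 1/(5/1) = -5 + 1/5 = -24/5

-24/5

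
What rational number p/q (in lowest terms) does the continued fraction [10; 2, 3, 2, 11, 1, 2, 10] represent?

Work from the innermost term outward:
Start with 10.
2 + 1/(10/1) = 2 + 1/10 = 21/10
1 + 1/(21/10) = 1 + 10/21 = 31/21
11 + 1/(31/21) = 11 + 21/31 = 362/31
2 + 1/(362/31) = 2 + 31/362 = 755/362
3 + 1/(755/362) = 3 + 362/755 = 2627/755
2 + 1/(2627/755) = 2 + 755/2627 = 6009/2627
10 + 1/(6009/2627) = 10 + 2627/6009 = 62717/6009

62717/6009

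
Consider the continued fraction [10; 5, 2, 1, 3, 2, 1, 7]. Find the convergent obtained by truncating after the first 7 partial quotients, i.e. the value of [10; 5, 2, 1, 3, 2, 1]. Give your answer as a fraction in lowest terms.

1966/193

Start with 1.
2 + 1/(1/1) = 2 + 1/1 = 3/1
3 + 1/(3/1) = 3 + 1/3 = 10/3
1 + 1/(10/3) = 1 + 3/10 = 13/10
2 + 1/(13/10) = 2 + 10/13 = 36/13
5 + 1/(36/13) = 5 + 13/36 = 193/36
10 + 1/(193/36) = 10 + 36/193 = 1966/193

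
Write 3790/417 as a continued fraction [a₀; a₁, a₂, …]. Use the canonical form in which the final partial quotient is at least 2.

[9; 11, 3, 1, 2, 3]

Apply division with remainder until the remainder is 0:
3790 ÷ 417 → quotient 9, remainder 37
417 ÷ 37 → quotient 11, remainder 10
37 ÷ 10 → quotient 3, remainder 7
10 ÷ 7 → quotient 1, remainder 3
7 ÷ 3 → quotient 2, remainder 1
3 ÷ 1 → quotient 3, remainder 0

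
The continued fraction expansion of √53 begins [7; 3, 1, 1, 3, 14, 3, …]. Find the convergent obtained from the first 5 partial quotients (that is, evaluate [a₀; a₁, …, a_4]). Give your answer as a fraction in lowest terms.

a_0 = 7: 7/1
a_1 = 3: 22/3
a_2 = 1: 29/4
a_3 = 1: 51/7
a_4 = 3: 182/25

182/25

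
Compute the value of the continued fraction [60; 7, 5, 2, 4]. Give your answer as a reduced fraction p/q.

21169/352

Use the convergent recurrence hₖ = aₖ·hₖ₋₁ + hₖ₋₂ (and likewise for the denominators kₖ):
a_0 = 60: 60/1
a_1 = 7: 421/7
a_2 = 5: 2165/36
a_3 = 2: 4751/79
a_4 = 4: 21169/352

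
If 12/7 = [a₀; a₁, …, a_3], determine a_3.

2

12 = 1·7 + 5, so a_0 = 1
7 = 1·5 + 2, so a_1 = 1
5 = 2·2 + 1, so a_2 = 2
2 = 2·1 + 0, so a_3 = 2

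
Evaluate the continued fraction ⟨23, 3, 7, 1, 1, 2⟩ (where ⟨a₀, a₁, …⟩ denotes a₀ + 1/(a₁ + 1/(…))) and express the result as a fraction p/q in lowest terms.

2775/119

a_0 = 23: 23/1
a_1 = 3: 70/3
a_2 = 7: 513/22
a_3 = 1: 583/25
a_4 = 1: 1096/47
a_5 = 2: 2775/119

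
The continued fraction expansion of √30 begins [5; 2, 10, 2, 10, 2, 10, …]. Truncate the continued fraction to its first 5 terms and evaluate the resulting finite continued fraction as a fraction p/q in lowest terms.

2525/461

a_0 = 5: 5/1
a_1 = 2: 11/2
a_2 = 10: 115/21
a_3 = 2: 241/44
a_4 = 10: 2525/461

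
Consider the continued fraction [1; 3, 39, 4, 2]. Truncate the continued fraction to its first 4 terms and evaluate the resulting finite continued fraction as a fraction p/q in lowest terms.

632/475

Start with 4.
39 + 1/(4/1) = 39 + 1/4 = 157/4
3 + 1/(157/4) = 3 + 4/157 = 475/157
1 + 1/(475/157) = 1 + 157/475 = 632/475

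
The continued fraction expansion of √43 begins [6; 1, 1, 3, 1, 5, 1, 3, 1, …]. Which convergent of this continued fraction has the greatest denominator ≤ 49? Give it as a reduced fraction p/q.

List convergents until the denominator exceeds the bound:
a_0 = 6: 6/1  (≤ bound)
a_1 = 1: 7/1  (≤ bound)
a_2 = 1: 13/2  (≤ bound)
a_3 = 3: 46/7  (≤ bound)
a_4 = 1: 59/9  (≤ bound)
a_5 = 5: 341/52  (> 49, stop)

59/9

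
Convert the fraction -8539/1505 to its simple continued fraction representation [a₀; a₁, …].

[-6; 3, 15, 2, 1, 10]

-8539 = -6·1505 + 491, so a_0 = -6
1505 = 3·491 + 32, so a_1 = 3
491 = 15·32 + 11, so a_2 = 15
32 = 2·11 + 10, so a_3 = 2
11 = 1·10 + 1, so a_4 = 1
10 = 10·1 + 0, so a_5 = 10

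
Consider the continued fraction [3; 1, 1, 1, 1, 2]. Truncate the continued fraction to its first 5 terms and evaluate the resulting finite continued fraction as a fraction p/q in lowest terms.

Start with 1.
1 + 1/(1/1) = 1 + 1/1 = 2/1
1 + 1/(2/1) = 1 + 1/2 = 3/2
1 + 1/(3/2) = 1 + 2/3 = 5/3
3 + 1/(5/3) = 3 + 3/5 = 18/5

18/5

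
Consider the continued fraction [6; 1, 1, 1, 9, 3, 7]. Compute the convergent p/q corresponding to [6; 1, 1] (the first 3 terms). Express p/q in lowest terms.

13/2

Start with 1.
1 + 1/(1/1) = 1 + 1/1 = 2/1
6 + 1/(2/1) = 6 + 1/2 = 13/2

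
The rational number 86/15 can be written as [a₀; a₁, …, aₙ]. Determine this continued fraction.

[5; 1, 2, 1, 3]

86 ÷ 15 → quotient 5, remainder 11
15 ÷ 11 → quotient 1, remainder 4
11 ÷ 4 → quotient 2, remainder 3
4 ÷ 3 → quotient 1, remainder 1
3 ÷ 1 → quotient 3, remainder 0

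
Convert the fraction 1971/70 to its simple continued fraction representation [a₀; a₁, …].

1971 ÷ 70 → quotient 28, remainder 11
70 ÷ 11 → quotient 6, remainder 4
11 ÷ 4 → quotient 2, remainder 3
4 ÷ 3 → quotient 1, remainder 1
3 ÷ 1 → quotient 3, remainder 0

[28; 6, 2, 1, 3]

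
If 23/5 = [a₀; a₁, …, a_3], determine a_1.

1

Apply division with remainder until the remainder is 0:
23 = 4·5 + 3, so a_0 = 4
5 = 1·3 + 2, so a_1 = 1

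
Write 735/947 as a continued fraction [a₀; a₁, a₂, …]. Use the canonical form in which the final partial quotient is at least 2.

[0; 1, 3, 2, 7, 14]

Run the Euclidean algorithm, recording each quotient:
⌊735/947⌋ = 0, remainder 735
⌊947/735⌋ = 1, remainder 212
⌊735/212⌋ = 3, remainder 99
⌊212/99⌋ = 2, remainder 14
⌊99/14⌋ = 7, remainder 1
⌊14/1⌋ = 14, remainder 0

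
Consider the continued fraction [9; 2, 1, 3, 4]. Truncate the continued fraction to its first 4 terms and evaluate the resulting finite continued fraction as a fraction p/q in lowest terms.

103/11

Start with 3.
1 + 1/(3/1) = 1 + 1/3 = 4/3
2 + 1/(4/3) = 2 + 3/4 = 11/4
9 + 1/(11/4) = 9 + 4/11 = 103/11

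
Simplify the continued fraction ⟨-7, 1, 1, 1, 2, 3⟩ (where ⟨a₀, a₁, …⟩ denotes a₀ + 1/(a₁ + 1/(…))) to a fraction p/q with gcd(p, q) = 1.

-172/27

Start with 3.
2 + 1/(3/1) = 2 + 1/3 = 7/3
1 + 1/(7/3) = 1 + 3/7 = 10/7
1 + 1/(10/7) = 1 + 7/10 = 17/10
1 + 1/(17/10) = 1 + 10/17 = 27/17
-7 + 1/(27/17) = -7 + 17/27 = -172/27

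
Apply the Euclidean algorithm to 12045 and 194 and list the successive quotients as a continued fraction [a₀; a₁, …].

12045 ÷ 194 → quotient 62, remainder 17
194 ÷ 17 → quotient 11, remainder 7
17 ÷ 7 → quotient 2, remainder 3
7 ÷ 3 → quotient 2, remainder 1
3 ÷ 1 → quotient 3, remainder 0

[62; 11, 2, 2, 3]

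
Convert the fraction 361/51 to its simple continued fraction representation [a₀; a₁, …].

⌊361/51⌋ = 7, remainder 4
⌊51/4⌋ = 12, remainder 3
⌊4/3⌋ = 1, remainder 1
⌊3/1⌋ = 3, remainder 0

[7; 12, 1, 3]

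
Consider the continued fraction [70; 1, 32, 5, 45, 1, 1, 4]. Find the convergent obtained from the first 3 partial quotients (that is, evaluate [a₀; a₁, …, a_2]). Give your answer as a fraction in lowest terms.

2342/33

a_0 = 70: 70/1
a_1 = 1: 71/1
a_2 = 32: 2342/33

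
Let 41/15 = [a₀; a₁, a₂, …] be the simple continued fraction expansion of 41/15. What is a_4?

3

41 = 2·15 + 11, so a_0 = 2
15 = 1·11 + 4, so a_1 = 1
11 = 2·4 + 3, so a_2 = 2
4 = 1·3 + 1, so a_3 = 1
3 = 3·1 + 0, so a_4 = 3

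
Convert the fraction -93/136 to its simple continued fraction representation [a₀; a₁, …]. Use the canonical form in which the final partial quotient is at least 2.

[-1; 3, 6, 7]

⌊-93/136⌋ = -1, remainder 43
⌊136/43⌋ = 3, remainder 7
⌊43/7⌋ = 6, remainder 1
⌊7/1⌋ = 7, remainder 0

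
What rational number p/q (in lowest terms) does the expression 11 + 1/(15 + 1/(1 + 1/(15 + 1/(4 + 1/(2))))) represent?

a_0 = 11: 11/1
a_1 = 15: 166/15
a_2 = 1: 177/16
a_3 = 15: 2821/255
a_4 = 4: 11461/1036
a_5 = 2: 25743/2327

25743/2327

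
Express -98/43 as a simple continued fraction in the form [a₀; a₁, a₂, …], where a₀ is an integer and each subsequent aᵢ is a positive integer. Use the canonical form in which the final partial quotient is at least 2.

Apply division with remainder until the remainder is 0:
-98 ÷ 43 → quotient -3, remainder 31
43 ÷ 31 → quotient 1, remainder 12
31 ÷ 12 → quotient 2, remainder 7
12 ÷ 7 → quotient 1, remainder 5
7 ÷ 5 → quotient 1, remainder 2
5 ÷ 2 → quotient 2, remainder 1
2 ÷ 1 → quotient 2, remainder 0

[-3; 1, 2, 1, 1, 2, 2]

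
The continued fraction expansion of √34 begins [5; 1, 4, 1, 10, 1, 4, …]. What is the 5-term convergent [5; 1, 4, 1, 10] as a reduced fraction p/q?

Collapse the nested fraction from the inside out:
Start with 10.
1 + 1/(10/1) = 1 + 1/10 = 11/10
4 + 1/(11/10) = 4 + 10/11 = 54/11
1 + 1/(54/11) = 1 + 11/54 = 65/54
5 + 1/(65/54) = 5 + 54/65 = 379/65

379/65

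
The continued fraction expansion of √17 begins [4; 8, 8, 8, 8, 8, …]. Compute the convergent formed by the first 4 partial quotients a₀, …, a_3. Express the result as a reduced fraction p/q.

2177/528

Start with 8.
8 + 1/(8/1) = 8 + 1/8 = 65/8
8 + 1/(65/8) = 8 + 8/65 = 528/65
4 + 1/(528/65) = 4 + 65/528 = 2177/528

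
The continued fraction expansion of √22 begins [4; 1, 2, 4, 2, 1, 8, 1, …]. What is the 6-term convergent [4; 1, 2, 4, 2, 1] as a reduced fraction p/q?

197/42

a_0 = 4: 4/1
a_1 = 1: 5/1
a_2 = 2: 14/3
a_3 = 4: 61/13
a_4 = 2: 136/29
a_5 = 1: 197/42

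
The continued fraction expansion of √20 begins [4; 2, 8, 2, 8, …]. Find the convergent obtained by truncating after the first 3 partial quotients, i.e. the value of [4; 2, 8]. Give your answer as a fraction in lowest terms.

Use the convergent recurrence hₖ = aₖ·hₖ₋₁ + hₖ₋₂ (and likewise for the denominators kₖ):
a_0 = 4: 4/1
a_1 = 2: 9/2
a_2 = 8: 76/17

76/17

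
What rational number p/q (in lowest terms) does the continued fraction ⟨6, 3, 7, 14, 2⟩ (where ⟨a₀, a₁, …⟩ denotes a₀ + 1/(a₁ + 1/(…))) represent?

4069/644

Collapse the nested fraction from the inside out:
Start with 2.
14 + 1/(2/1) = 14 + 1/2 = 29/2
7 + 1/(29/2) = 7 + 2/29 = 205/29
3 + 1/(205/29) = 3 + 29/205 = 644/205
6 + 1/(644/205) = 6 + 205/644 = 4069/644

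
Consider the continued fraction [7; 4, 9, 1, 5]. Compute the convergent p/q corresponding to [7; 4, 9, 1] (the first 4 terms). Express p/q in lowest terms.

Compute successive convergents:
a_0 = 7: 7/1
a_1 = 4: 29/4
a_2 = 9: 268/37
a_3 = 1: 297/41

297/41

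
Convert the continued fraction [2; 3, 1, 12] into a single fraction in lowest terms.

a_0 = 2: 2/1
a_1 = 3: 7/3
a_2 = 1: 9/4
a_3 = 12: 115/51

115/51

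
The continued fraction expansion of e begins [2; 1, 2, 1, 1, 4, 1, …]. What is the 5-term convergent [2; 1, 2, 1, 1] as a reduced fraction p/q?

Start with 1.
1 + 1/(1/1) = 1 + 1/1 = 2/1
2 + 1/(2/1) = 2 + 1/2 = 5/2
1 + 1/(5/2) = 1 + 2/5 = 7/5
2 + 1/(7/5) = 2 + 5/7 = 19/7

19/7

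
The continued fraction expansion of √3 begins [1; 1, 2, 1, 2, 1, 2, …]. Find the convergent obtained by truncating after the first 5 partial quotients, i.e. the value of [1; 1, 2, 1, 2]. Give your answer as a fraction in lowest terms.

Use the convergent recurrence hₖ = aₖ·hₖ₋₁ + hₖ₋₂ (and likewise for the denominators kₖ):
a_0 = 1: 1/1
a_1 = 1: 2/1
a_2 = 2: 5/3
a_3 = 1: 7/4
a_4 = 2: 19/11

19/11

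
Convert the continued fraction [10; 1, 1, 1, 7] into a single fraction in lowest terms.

245/23

Work from the innermost term outward:
Start with 7.
1 + 1/(7/1) = 1 + 1/7 = 8/7
1 + 1/(8/7) = 1 + 7/8 = 15/8
1 + 1/(15/8) = 1 + 8/15 = 23/15
10 + 1/(23/15) = 10 + 15/23 = 245/23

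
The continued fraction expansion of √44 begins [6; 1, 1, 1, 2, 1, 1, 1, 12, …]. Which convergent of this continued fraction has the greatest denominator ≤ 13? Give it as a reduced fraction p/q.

73/11

a_0 = 6: 6/1  (≤ bound)
a_1 = 1: 7/1  (≤ bound)
a_2 = 1: 13/2  (≤ bound)
a_3 = 1: 20/3  (≤ bound)
a_4 = 2: 53/8  (≤ bound)
a_5 = 1: 73/11  (≤ bound)
a_6 = 1: 126/19  (> 13, stop)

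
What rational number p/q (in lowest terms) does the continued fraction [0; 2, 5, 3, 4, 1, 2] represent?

239/523

Start with 2.
1 + 1/(2/1) = 1 + 1/2 = 3/2
4 + 1/(3/2) = 4 + 2/3 = 14/3
3 + 1/(14/3) = 3 + 3/14 = 45/14
5 + 1/(45/14) = 5 + 14/45 = 239/45
2 + 1/(239/45) = 2 + 45/239 = 523/239
0 + 1/(523/239) = 0 + 239/523 = 239/523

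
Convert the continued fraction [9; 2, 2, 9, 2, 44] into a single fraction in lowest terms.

Build up convergents one term at a time:
a_0 = 9: 9/1
a_1 = 2: 19/2
a_2 = 2: 47/5
a_3 = 9: 442/47
a_4 = 2: 931/99
a_5 = 44: 41406/4403

41406/4403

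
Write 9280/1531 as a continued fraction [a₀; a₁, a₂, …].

[6; 16, 3, 2, 13]

⌊9280/1531⌋ = 6, remainder 94
⌊1531/94⌋ = 16, remainder 27
⌊94/27⌋ = 3, remainder 13
⌊27/13⌋ = 2, remainder 1
⌊13/1⌋ = 13, remainder 0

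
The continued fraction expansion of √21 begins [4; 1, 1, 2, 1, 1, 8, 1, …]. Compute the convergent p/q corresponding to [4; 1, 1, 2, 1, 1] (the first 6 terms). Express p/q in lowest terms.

55/12

Starting at the tail and folding back:
Start with 1.
1 + 1/(1/1) = 1 + 1/1 = 2/1
2 + 1/(2/1) = 2 + 1/2 = 5/2
1 + 1/(5/2) = 1 + 2/5 = 7/5
1 + 1/(7/5) = 1 + 5/7 = 12/7
4 + 1/(12/7) = 4 + 7/12 = 55/12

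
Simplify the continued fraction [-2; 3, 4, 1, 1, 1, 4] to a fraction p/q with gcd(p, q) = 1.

Start with 4.
1 + 1/(4/1) = 1 + 1/4 = 5/4
1 + 1/(5/4) = 1 + 4/5 = 9/5
1 + 1/(9/5) = 1 + 5/9 = 14/9
4 + 1/(14/9) = 4 + 9/14 = 65/14
3 + 1/(65/14) = 3 + 14/65 = 209/65
-2 + 1/(209/65) = -2 + 65/209 = -353/209

-353/209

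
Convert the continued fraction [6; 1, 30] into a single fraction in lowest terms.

216/31

Start with 30.
1 + 1/(30/1) = 1 + 1/30 = 31/30
6 + 1/(31/30) = 6 + 30/31 = 216/31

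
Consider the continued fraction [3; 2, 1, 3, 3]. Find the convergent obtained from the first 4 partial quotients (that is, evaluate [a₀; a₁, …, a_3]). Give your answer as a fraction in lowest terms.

37/11

Build up convergents one term at a time:
a_0 = 3: 3/1
a_1 = 2: 7/2
a_2 = 1: 10/3
a_3 = 3: 37/11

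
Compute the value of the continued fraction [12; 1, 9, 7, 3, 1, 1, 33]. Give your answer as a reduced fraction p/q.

223903/17355

a_0 = 12: 12/1
a_1 = 1: 13/1
a_2 = 9: 129/10
a_3 = 7: 916/71
a_4 = 3: 2877/223
a_5 = 1: 3793/294
a_6 = 1: 6670/517
a_7 = 33: 223903/17355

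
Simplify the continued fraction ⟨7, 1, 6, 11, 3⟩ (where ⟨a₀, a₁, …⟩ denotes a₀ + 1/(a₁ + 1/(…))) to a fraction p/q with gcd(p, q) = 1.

a_0 = 7: 7/1
a_1 = 1: 8/1
a_2 = 6: 55/7
a_3 = 11: 613/78
a_4 = 3: 1894/241

1894/241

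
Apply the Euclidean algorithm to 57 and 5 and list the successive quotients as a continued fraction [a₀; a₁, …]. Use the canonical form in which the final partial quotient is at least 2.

⌊57/5⌋ = 11, remainder 2
⌊5/2⌋ = 2, remainder 1
⌊2/1⌋ = 2, remainder 0

[11; 2, 2]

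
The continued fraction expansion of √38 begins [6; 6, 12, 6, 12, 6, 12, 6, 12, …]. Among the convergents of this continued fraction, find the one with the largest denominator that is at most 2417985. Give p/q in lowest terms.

2463306/399601

List convergents until the denominator exceeds the bound:
a_0 = 6: 6/1  (≤ bound)
a_1 = 6: 37/6  (≤ bound)
a_2 = 12: 450/73  (≤ bound)
a_3 = 6: 2737/444  (≤ bound)
a_4 = 12: 33294/5401  (≤ bound)
a_5 = 6: 202501/32850  (≤ bound)
a_6 = 12: 2463306/399601  (≤ bound)
a_7 = 6: 14982337/2430456  (> 2417985, stop)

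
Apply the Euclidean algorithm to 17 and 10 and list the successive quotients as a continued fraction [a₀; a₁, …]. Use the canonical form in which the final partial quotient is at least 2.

17 = 1·10 + 7, so a_0 = 1
10 = 1·7 + 3, so a_1 = 1
7 = 2·3 + 1, so a_2 = 2
3 = 3·1 + 0, so a_3 = 3

[1; 1, 2, 3]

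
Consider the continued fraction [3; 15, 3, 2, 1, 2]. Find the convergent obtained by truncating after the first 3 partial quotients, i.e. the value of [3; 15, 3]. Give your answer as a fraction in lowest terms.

141/46

Compute successive convergents:
a_0 = 3: 3/1
a_1 = 15: 46/15
a_2 = 3: 141/46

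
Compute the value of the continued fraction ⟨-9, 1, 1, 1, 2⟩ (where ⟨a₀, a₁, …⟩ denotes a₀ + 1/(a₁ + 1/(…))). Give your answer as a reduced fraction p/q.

a_0 = -9: -9/1
a_1 = 1: -8/1
a_2 = 1: -17/2
a_3 = 1: -25/3
a_4 = 2: -67/8

-67/8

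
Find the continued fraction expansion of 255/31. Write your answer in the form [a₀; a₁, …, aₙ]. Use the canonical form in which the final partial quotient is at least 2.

[8; 4, 2, 3]

⌊255/31⌋ = 8, remainder 7
⌊31/7⌋ = 4, remainder 3
⌊7/3⌋ = 2, remainder 1
⌊3/1⌋ = 3, remainder 0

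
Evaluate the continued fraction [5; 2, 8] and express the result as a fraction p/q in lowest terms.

93/17

Start with 8.
2 + 1/(8/1) = 2 + 1/8 = 17/8
5 + 1/(17/8) = 5 + 8/17 = 93/17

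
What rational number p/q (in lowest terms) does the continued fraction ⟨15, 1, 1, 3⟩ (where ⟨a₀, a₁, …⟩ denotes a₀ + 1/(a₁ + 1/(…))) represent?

Starting at the tail and folding back:
Start with 3.
1 + 1/(3/1) = 1 + 1/3 = 4/3
1 + 1/(4/3) = 1 + 3/4 = 7/4
15 + 1/(7/4) = 15 + 4/7 = 109/7

109/7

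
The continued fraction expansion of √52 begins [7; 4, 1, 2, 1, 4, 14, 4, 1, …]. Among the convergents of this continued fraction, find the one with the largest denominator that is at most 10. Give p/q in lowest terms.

36/5

List convergents until the denominator exceeds the bound:
a_0 = 7: 7/1  (≤ bound)
a_1 = 4: 29/4  (≤ bound)
a_2 = 1: 36/5  (≤ bound)
a_3 = 2: 101/14  (> 10, stop)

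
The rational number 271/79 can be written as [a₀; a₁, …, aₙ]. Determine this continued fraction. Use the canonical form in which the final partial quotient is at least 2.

[3; 2, 3, 11]

271 = 3·79 + 34, so a_0 = 3
79 = 2·34 + 11, so a_1 = 2
34 = 3·11 + 1, so a_2 = 3
11 = 11·1 + 0, so a_3 = 11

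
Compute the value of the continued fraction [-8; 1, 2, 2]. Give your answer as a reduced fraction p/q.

Start with 2.
2 + 1/(2/1) = 2 + 1/2 = 5/2
1 + 1/(5/2) = 1 + 2/5 = 7/5
-8 + 1/(7/5) = -8 + 5/7 = -51/7

-51/7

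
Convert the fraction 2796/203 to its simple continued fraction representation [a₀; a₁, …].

Run the Euclidean algorithm, recording each quotient:
2796 = 13·203 + 157, so a_0 = 13
203 = 1·157 + 46, so a_1 = 1
157 = 3·46 + 19, so a_2 = 3
46 = 2·19 + 8, so a_3 = 2
19 = 2·8 + 3, so a_4 = 2
8 = 2·3 + 2, so a_5 = 2
3 = 1·2 + 1, so a_6 = 1
2 = 2·1 + 0, so a_7 = 2

[13; 1, 3, 2, 2, 2, 1, 2]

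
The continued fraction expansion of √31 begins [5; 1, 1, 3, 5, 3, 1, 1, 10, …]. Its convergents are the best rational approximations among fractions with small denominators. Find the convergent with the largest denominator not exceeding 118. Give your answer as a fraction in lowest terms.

a_0 = 5: 5/1  (≤ bound)
a_1 = 1: 6/1  (≤ bound)
a_2 = 1: 11/2  (≤ bound)
a_3 = 3: 39/7  (≤ bound)
a_4 = 5: 206/37  (≤ bound)
a_5 = 3: 657/118  (≤ bound)
a_6 = 1: 863/155  (> 118, stop)

657/118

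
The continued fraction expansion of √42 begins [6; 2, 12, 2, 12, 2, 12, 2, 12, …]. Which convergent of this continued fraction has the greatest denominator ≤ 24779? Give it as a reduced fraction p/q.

a_0 = 6: 6/1  (≤ bound)
a_1 = 2: 13/2  (≤ bound)
a_2 = 12: 162/25  (≤ bound)
a_3 = 2: 337/52  (≤ bound)
a_4 = 12: 4206/649  (≤ bound)
a_5 = 2: 8749/1350  (≤ bound)
a_6 = 12: 109194/16849  (≤ bound)
a_7 = 2: 227137/35048  (> 24779, stop)

109194/16849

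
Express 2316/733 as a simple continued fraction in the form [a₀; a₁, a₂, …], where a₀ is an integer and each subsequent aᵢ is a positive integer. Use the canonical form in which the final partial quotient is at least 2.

2316 ÷ 733 → quotient 3, remainder 117
733 ÷ 117 → quotient 6, remainder 31
117 ÷ 31 → quotient 3, remainder 24
31 ÷ 24 → quotient 1, remainder 7
24 ÷ 7 → quotient 3, remainder 3
7 ÷ 3 → quotient 2, remainder 1
3 ÷ 1 → quotient 3, remainder 0

[3; 6, 3, 1, 3, 2, 3]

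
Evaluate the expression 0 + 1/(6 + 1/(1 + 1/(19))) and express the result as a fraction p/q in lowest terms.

20/139

Start with 19.
1 + 1/(19/1) = 1 + 1/19 = 20/19
6 + 1/(20/19) = 6 + 19/20 = 139/20
0 + 1/(139/20) = 0 + 20/139 = 20/139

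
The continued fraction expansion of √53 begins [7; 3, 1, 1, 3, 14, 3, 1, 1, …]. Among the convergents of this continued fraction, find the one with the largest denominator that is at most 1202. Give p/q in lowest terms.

7979/1096

List convergents until the denominator exceeds the bound:
a_0 = 7: 7/1  (≤ bound)
a_1 = 3: 22/3  (≤ bound)
a_2 = 1: 29/4  (≤ bound)
a_3 = 1: 51/7  (≤ bound)
a_4 = 3: 182/25  (≤ bound)
a_5 = 14: 2599/357  (≤ bound)
a_6 = 3: 7979/1096  (≤ bound)
a_7 = 1: 10578/1453  (> 1202, stop)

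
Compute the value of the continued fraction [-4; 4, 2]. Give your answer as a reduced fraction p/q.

Start with 2.
4 + 1/(2/1) = 4 + 1/2 = 9/2
-4 + 1/(9/2) = -4 + 2/9 = -34/9

-34/9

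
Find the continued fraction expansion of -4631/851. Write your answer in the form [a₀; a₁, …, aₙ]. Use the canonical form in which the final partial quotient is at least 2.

[-6; 1, 1, 3, 1, 3, 1, 19]

-4631 = -6·851 + 475, so a_0 = -6
851 = 1·475 + 376, so a_1 = 1
475 = 1·376 + 99, so a_2 = 1
376 = 3·99 + 79, so a_3 = 3
99 = 1·79 + 20, so a_4 = 1
79 = 3·20 + 19, so a_5 = 3
20 = 1·19 + 1, so a_6 = 1
19 = 19·1 + 0, so a_7 = 19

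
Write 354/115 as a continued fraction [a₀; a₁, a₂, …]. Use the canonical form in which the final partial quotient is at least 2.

[3; 12, 1, 3, 2]

Run the Euclidean algorithm, recording each quotient:
354 = 3·115 + 9, so a_0 = 3
115 = 12·9 + 7, so a_1 = 12
9 = 1·7 + 2, so a_2 = 1
7 = 3·2 + 1, so a_3 = 3
2 = 2·1 + 0, so a_4 = 2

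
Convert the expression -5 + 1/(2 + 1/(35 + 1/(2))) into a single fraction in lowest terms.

Build up convergents one term at a time:
a_0 = -5: -5/1
a_1 = 2: -9/2
a_2 = 35: -320/71
a_3 = 2: -649/144

-649/144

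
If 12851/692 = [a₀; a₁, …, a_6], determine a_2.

1

12851 = 18·692 + 395, so a_0 = 18
692 = 1·395 + 297, so a_1 = 1
395 = 1·297 + 98, so a_2 = 1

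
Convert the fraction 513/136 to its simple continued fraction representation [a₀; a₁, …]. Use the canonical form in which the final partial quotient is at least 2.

[3; 1, 3, 2, 1, 1, 2, 2]

513 ÷ 136 → quotient 3, remainder 105
136 ÷ 105 → quotient 1, remainder 31
105 ÷ 31 → quotient 3, remainder 12
31 ÷ 12 → quotient 2, remainder 7
12 ÷ 7 → quotient 1, remainder 5
7 ÷ 5 → quotient 1, remainder 2
5 ÷ 2 → quotient 2, remainder 1
2 ÷ 1 → quotient 2, remainder 0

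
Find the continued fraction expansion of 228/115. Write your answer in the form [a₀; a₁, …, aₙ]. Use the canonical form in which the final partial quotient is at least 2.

Repeatedly divide and take the remainder:
228 ÷ 115 → quotient 1, remainder 113
115 ÷ 113 → quotient 1, remainder 2
113 ÷ 2 → quotient 56, remainder 1
2 ÷ 1 → quotient 2, remainder 0

[1; 1, 56, 2]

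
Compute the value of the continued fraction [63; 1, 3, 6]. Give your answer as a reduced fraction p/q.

1594/25

Compute successive convergents:
a_0 = 63: 63/1
a_1 = 1: 64/1
a_2 = 3: 255/4
a_3 = 6: 1594/25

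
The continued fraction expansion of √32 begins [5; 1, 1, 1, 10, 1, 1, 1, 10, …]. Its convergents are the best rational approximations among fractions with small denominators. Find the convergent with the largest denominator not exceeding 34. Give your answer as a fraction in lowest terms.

a_0 = 5: 5/1  (≤ bound)
a_1 = 1: 6/1  (≤ bound)
a_2 = 1: 11/2  (≤ bound)
a_3 = 1: 17/3  (≤ bound)
a_4 = 10: 181/32  (≤ bound)
a_5 = 1: 198/35  (> 34, stop)

181/32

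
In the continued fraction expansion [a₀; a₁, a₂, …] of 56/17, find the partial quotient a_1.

⌊56/17⌋ = 3, remainder 5
⌊17/5⌋ = 3, remainder 2

3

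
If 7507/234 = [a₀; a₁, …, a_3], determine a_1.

12

7507 ÷ 234 → quotient 32, remainder 19
234 ÷ 19 → quotient 12, remainder 6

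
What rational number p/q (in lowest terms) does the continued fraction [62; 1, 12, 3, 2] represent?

Start with 2.
3 + 1/(2/1) = 3 + 1/2 = 7/2
12 + 1/(7/2) = 12 + 2/7 = 86/7
1 + 1/(86/7) = 1 + 7/86 = 93/86
62 + 1/(93/86) = 62 + 86/93 = 5852/93

5852/93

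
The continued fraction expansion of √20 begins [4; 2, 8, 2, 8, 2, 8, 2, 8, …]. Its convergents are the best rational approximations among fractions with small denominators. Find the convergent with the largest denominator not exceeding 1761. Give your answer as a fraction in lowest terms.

a_0 = 4: 4/1  (≤ bound)
a_1 = 2: 9/2  (≤ bound)
a_2 = 8: 76/17  (≤ bound)
a_3 = 2: 161/36  (≤ bound)
a_4 = 8: 1364/305  (≤ bound)
a_5 = 2: 2889/646  (≤ bound)
a_6 = 8: 24476/5473  (> 1761, stop)

2889/646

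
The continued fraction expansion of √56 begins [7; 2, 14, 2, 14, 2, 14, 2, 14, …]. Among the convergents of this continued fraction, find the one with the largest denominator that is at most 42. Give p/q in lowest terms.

217/29

a_0 = 7: 7/1  (≤ bound)
a_1 = 2: 15/2  (≤ bound)
a_2 = 14: 217/29  (≤ bound)
a_3 = 2: 449/60  (> 42, stop)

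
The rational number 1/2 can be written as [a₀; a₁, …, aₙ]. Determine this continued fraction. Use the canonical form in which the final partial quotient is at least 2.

[0; 2]

Run the Euclidean algorithm, recording each quotient:
⌊1/2⌋ = 0, remainder 1
⌊2/1⌋ = 2, remainder 0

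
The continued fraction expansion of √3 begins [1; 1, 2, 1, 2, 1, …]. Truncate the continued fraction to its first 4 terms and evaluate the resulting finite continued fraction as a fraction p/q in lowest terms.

Compute successive convergents:
a_0 = 1: 1/1
a_1 = 1: 2/1
a_2 = 2: 5/3
a_3 = 1: 7/4

7/4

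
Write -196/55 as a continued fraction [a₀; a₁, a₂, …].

-196 = -4·55 + 24, so a_0 = -4
55 = 2·24 + 7, so a_1 = 2
24 = 3·7 + 3, so a_2 = 3
7 = 2·3 + 1, so a_3 = 2
3 = 3·1 + 0, so a_4 = 3

[-4; 2, 3, 2, 3]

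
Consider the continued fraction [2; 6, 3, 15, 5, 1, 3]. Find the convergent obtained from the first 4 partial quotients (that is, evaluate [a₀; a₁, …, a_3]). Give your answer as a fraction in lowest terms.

628/291

Start with 15.
3 + 1/(15/1) = 3 + 1/15 = 46/15
6 + 1/(46/15) = 6 + 15/46 = 291/46
2 + 1/(291/46) = 2 + 46/291 = 628/291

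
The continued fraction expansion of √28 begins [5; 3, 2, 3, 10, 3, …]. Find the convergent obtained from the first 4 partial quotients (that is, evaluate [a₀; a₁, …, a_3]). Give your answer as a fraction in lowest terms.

Build up convergents one term at a time:
a_0 = 5: 5/1
a_1 = 3: 16/3
a_2 = 2: 37/7
a_3 = 3: 127/24

127/24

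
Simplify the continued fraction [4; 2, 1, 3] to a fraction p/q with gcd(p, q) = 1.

48/11

Start with 3.
1 + 1/(3/1) = 1 + 1/3 = 4/3
2 + 1/(4/3) = 2 + 3/4 = 11/4
4 + 1/(11/4) = 4 + 4/11 = 48/11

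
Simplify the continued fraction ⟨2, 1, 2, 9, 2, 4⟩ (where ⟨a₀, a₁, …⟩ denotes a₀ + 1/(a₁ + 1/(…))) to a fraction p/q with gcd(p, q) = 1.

Collapse the nested fraction from the inside out:
Start with 4.
2 + 1/(4/1) = 2 + 1/4 = 9/4
9 + 1/(9/4) = 9 + 4/9 = 85/9
2 + 1/(85/9) = 2 + 9/85 = 179/85
1 + 1/(179/85) = 1 + 85/179 = 264/179
2 + 1/(264/179) = 2 + 179/264 = 707/264

707/264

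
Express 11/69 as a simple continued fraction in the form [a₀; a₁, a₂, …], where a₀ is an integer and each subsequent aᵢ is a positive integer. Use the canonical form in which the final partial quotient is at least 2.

[0; 6, 3, 1, 2]

Apply division with remainder until the remainder is 0:
⌊11/69⌋ = 0, remainder 11
⌊69/11⌋ = 6, remainder 3
⌊11/3⌋ = 3, remainder 2
⌊3/2⌋ = 1, remainder 1
⌊2/1⌋ = 2, remainder 0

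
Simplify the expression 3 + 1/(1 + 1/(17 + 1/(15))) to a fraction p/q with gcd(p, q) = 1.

Work from the innermost term outward:
Start with 15.
17 + 1/(15/1) = 17 + 1/15 = 256/15
1 + 1/(256/15) = 1 + 15/256 = 271/256
3 + 1/(271/256) = 3 + 256/271 = 1069/271

1069/271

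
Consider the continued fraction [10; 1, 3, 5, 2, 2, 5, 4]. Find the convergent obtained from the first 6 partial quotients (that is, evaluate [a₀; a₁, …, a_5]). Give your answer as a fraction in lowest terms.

1216/113

Starting at the tail and folding back:
Start with 2.
2 + 1/(2/1) = 2 + 1/2 = 5/2
5 + 1/(5/2) = 5 + 2/5 = 27/5
3 + 1/(27/5) = 3 + 5/27 = 86/27
1 + 1/(86/27) = 1 + 27/86 = 113/86
10 + 1/(113/86) = 10 + 86/113 = 1216/113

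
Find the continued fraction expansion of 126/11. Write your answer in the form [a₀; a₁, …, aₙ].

Repeatedly divide and take the remainder:
⌊126/11⌋ = 11, remainder 5
⌊11/5⌋ = 2, remainder 1
⌊5/1⌋ = 5, remainder 0

[11; 2, 5]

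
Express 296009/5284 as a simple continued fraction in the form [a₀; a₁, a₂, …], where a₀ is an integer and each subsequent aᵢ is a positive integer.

⌊296009/5284⌋ = 56, remainder 105
⌊5284/105⌋ = 50, remainder 34
⌊105/34⌋ = 3, remainder 3
⌊34/3⌋ = 11, remainder 1
⌊3/1⌋ = 3, remainder 0

[56; 50, 3, 11, 3]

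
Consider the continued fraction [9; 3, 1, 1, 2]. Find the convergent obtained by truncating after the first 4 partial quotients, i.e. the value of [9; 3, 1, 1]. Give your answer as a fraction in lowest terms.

65/7

Collapse the nested fraction from the inside out:
Start with 1.
1 + 1/(1/1) = 1 + 1/1 = 2/1
3 + 1/(2/1) = 3 + 1/2 = 7/2
9 + 1/(7/2) = 9 + 2/7 = 65/7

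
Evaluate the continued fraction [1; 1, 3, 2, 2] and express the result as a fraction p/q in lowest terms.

Starting at the tail and folding back:
Start with 2.
2 + 1/(2/1) = 2 + 1/2 = 5/2
3 + 1/(5/2) = 3 + 2/5 = 17/5
1 + 1/(17/5) = 1 + 5/17 = 22/17
1 + 1/(22/17) = 1 + 17/22 = 39/22

39/22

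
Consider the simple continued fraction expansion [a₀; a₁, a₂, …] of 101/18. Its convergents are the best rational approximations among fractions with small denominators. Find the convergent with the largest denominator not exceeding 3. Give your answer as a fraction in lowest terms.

a_0 = 5: 5/1  (≤ bound)
a_1 = 1: 6/1  (≤ bound)
a_2 = 1: 11/2  (≤ bound)
a_3 = 1: 17/3  (≤ bound)
a_4 = 1: 28/5  (> 3, stop)

17/3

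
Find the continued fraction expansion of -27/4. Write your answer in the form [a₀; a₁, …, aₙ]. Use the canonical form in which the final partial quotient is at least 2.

-27 = -7·4 + 1, so a_0 = -7
4 = 4·1 + 0, so a_1 = 4

[-7; 4]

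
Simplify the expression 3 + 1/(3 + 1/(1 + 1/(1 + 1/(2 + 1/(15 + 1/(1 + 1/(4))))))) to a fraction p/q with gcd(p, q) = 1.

Starting at the tail and folding back:
Start with 4.
1 + 1/(4/1) = 1 + 1/4 = 5/4
15 + 1/(5/4) = 15 + 4/5 = 79/5
2 + 1/(79/5) = 2 + 5/79 = 163/79
1 + 1/(163/79) = 1 + 79/163 = 242/163
1 + 1/(242/163) = 1 + 163/242 = 405/242
3 + 1/(405/242) = 3 + 242/405 = 1457/405
3 + 1/(1457/405) = 3 + 405/1457 = 4776/1457

4776/1457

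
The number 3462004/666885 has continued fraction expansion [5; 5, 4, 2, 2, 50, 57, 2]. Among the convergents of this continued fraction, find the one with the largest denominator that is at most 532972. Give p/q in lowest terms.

List convergents until the denominator exceeds the bound:
a_0 = 5: 5/1  (≤ bound)
a_1 = 5: 26/5  (≤ bound)
a_2 = 4: 109/21  (≤ bound)
a_3 = 2: 244/47  (≤ bound)
a_4 = 2: 597/115  (≤ bound)
a_5 = 50: 30094/5797  (≤ bound)
a_6 = 57: 1715955/330544  (≤ bound)
a_7 = 2: 3462004/666885  (> 532972, stop)

1715955/330544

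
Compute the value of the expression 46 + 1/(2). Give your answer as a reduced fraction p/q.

93/2

a_0 = 46: 46/1
a_1 = 2: 93/2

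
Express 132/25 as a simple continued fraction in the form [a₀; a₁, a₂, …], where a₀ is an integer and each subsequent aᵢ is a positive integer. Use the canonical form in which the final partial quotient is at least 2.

Repeatedly divide and take the remainder:
132 = 5·25 + 7, so a_0 = 5
25 = 3·7 + 4, so a_1 = 3
7 = 1·4 + 3, so a_2 = 1
4 = 1·3 + 1, so a_3 = 1
3 = 3·1 + 0, so a_4 = 3

[5; 3, 1, 1, 3]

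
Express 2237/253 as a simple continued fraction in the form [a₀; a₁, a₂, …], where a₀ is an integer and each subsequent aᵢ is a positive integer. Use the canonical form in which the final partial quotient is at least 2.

[8; 1, 5, 3, 13]

⌊2237/253⌋ = 8, remainder 213
⌊253/213⌋ = 1, remainder 40
⌊213/40⌋ = 5, remainder 13
⌊40/13⌋ = 3, remainder 1
⌊13/1⌋ = 13, remainder 0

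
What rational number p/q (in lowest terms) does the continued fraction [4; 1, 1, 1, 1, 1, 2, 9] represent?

910/197

Collapse the nested fraction from the inside out:
Start with 9.
2 + 1/(9/1) = 2 + 1/9 = 19/9
1 + 1/(19/9) = 1 + 9/19 = 28/19
1 + 1/(28/19) = 1 + 19/28 = 47/28
1 + 1/(47/28) = 1 + 28/47 = 75/47
1 + 1/(75/47) = 1 + 47/75 = 122/75
1 + 1/(122/75) = 1 + 75/122 = 197/122
4 + 1/(197/122) = 4 + 122/197 = 910/197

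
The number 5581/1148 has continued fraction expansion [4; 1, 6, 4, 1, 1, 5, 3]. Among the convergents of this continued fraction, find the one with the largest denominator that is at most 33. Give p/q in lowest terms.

a_0 = 4: 4/1  (≤ bound)
a_1 = 1: 5/1  (≤ bound)
a_2 = 6: 34/7  (≤ bound)
a_3 = 4: 141/29  (≤ bound)
a_4 = 1: 175/36  (> 33, stop)

141/29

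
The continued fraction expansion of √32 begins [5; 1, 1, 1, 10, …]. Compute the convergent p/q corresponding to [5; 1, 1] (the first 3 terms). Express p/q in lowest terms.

11/2

Compute successive convergents:
a_0 = 5: 5/1
a_1 = 1: 6/1
a_2 = 1: 11/2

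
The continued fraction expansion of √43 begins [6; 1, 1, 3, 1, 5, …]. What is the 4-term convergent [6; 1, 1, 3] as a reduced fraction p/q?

Starting at the tail and folding back:
Start with 3.
1 + 1/(3/1) = 1 + 1/3 = 4/3
1 + 1/(4/3) = 1 + 3/4 = 7/4
6 + 1/(7/4) = 6 + 4/7 = 46/7

46/7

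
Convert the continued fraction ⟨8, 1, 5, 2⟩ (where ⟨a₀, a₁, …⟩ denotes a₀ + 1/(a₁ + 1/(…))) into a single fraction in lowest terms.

115/13

a_0 = 8: 8/1
a_1 = 1: 9/1
a_2 = 5: 53/6
a_3 = 2: 115/13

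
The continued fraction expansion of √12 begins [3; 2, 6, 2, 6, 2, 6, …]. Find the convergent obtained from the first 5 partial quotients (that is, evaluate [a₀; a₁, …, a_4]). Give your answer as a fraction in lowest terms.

Starting at the tail and folding back:
Start with 6.
2 + 1/(6/1) = 2 + 1/6 = 13/6
6 + 1/(13/6) = 6 + 6/13 = 84/13
2 + 1/(84/13) = 2 + 13/84 = 181/84
3 + 1/(181/84) = 3 + 84/181 = 627/181

627/181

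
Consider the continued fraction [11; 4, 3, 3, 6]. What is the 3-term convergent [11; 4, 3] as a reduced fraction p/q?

146/13

Start with 3.
4 + 1/(3/1) = 4 + 1/3 = 13/3
11 + 1/(13/3) = 11 + 3/13 = 146/13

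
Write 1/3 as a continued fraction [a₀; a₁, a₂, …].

[0; 3]

1 ÷ 3 → quotient 0, remainder 1
3 ÷ 1 → quotient 3, remainder 0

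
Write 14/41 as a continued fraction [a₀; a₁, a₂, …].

Run the Euclidean algorithm, recording each quotient:
⌊14/41⌋ = 0, remainder 14
⌊41/14⌋ = 2, remainder 13
⌊14/13⌋ = 1, remainder 1
⌊13/1⌋ = 13, remainder 0

[0; 2, 1, 13]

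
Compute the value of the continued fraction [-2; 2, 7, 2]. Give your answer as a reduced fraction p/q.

-49/32

Start with 2.
7 + 1/(2/1) = 7 + 1/2 = 15/2
2 + 1/(15/2) = 2 + 2/15 = 32/15
-2 + 1/(32/15) = -2 + 15/32 = -49/32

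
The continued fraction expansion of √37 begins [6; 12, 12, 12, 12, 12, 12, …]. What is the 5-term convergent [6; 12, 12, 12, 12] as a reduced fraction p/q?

128766/21169

Start with 12.
12 + 1/(12/1) = 12 + 1/12 = 145/12
12 + 1/(145/12) = 12 + 12/145 = 1752/145
12 + 1/(1752/145) = 12 + 145/1752 = 21169/1752
6 + 1/(21169/1752) = 6 + 1752/21169 = 128766/21169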